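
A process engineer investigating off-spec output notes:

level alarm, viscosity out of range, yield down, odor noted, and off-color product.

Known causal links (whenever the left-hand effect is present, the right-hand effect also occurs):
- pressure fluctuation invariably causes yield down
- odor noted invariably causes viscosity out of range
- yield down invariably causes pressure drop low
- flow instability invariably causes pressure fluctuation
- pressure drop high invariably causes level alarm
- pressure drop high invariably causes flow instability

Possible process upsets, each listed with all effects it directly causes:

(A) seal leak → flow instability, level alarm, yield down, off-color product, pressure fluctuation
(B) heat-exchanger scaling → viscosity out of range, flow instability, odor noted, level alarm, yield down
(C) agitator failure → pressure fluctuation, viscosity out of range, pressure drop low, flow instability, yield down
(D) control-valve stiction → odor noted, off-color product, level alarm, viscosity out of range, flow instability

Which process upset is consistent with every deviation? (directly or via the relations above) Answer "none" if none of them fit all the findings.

Checking each candidate against the observations:
(A) seal leak — level alarm match; viscosity out of range miss; yield down match; odor noted miss; off-color product match
(B) heat-exchanger scaling — does not account for off-color product
(C) agitator failure — does not account for level alarm, odor noted, off-color product
(D) control-valve stiction — level alarm match; viscosity out of range match; yield down match (through flow instability → pressure fluctuation → yield down); odor noted match; off-color product match
Only (D) is consistent with every observation.

D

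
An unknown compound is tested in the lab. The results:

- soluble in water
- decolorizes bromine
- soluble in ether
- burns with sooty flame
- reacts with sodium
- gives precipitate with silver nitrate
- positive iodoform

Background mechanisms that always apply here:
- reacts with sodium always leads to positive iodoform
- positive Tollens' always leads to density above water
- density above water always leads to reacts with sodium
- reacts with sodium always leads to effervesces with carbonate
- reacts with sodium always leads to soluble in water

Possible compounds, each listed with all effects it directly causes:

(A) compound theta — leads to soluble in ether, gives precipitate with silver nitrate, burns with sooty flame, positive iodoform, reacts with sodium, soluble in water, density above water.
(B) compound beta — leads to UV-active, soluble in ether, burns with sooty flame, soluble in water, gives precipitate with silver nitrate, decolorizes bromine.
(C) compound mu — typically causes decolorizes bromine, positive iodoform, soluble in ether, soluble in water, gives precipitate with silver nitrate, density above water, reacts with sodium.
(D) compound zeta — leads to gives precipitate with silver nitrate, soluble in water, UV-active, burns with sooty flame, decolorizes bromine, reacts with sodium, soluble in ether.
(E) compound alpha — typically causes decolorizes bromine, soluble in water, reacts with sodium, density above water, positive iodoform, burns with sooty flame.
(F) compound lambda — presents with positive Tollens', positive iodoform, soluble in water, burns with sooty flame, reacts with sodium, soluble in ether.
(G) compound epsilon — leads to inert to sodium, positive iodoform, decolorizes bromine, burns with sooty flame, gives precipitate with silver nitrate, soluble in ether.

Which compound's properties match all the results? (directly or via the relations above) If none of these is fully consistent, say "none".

For each candidate, compare predicted effects to what was observed:
(A) compound theta — does not account for decolorizes bromine
(B) compound beta — soluble in water match; decolorizes bromine match; soluble in ether match; burns with sooty flame match; reacts with sodium miss; gives precipitate with silver nitrate match; positive iodoform miss
(C) compound mu — soluble in water match; decolorizes bromine match; soluble in ether match; burns with sooty flame miss; reacts with sodium match; gives precipitate with silver nitrate match; positive iodoform match
(D) compound zeta — soluble in water match; decolorizes bromine match; soluble in ether match; burns with sooty flame match; reacts with sodium match; gives precipitate with silver nitrate match; positive iodoform match (through reacts with sodium → positive iodoform)
(E) compound alpha — does not account for soluble in ether, gives precipitate with silver nitrate
(F) compound lambda — does not account for decolorizes bromine, gives precipitate with silver nitrate
(G) compound epsilon — fails on soluble in water, reacts with sodium (predicts inert to sodium, not reacts with sodium)
(D) alone accounts for all the evidence.

D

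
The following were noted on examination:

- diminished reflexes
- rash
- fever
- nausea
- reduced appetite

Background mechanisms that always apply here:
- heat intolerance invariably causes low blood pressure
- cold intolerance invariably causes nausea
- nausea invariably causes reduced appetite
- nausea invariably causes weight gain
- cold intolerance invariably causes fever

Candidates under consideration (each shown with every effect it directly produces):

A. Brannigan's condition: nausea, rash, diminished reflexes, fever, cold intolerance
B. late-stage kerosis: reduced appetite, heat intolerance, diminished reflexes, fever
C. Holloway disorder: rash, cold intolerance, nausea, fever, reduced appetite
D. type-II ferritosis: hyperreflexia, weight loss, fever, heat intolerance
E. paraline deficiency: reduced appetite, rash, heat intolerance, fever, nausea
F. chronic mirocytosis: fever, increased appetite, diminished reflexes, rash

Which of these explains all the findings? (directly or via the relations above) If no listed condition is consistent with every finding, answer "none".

Per-candidate check:
(A) Brannigan's condition — accounts for every observation (reduced appetite by nausea → reduced appetite)
(B) late-stage kerosis — does not account for rash, nausea
(C) Holloway disorder — diminished reflexes -; rash +; fever +; nausea +; reduced appetite +
(D) type-II ferritosis — diminished reflexes -; rash -; fever +; nausea -; reduced appetite -
(E) paraline deficiency — does not account for diminished reflexes
(F) chronic mirocytosis — diminished reflexes +; rash +; fever +; nausea -; reduced appetite -
Only (A) is consistent with every observation.

A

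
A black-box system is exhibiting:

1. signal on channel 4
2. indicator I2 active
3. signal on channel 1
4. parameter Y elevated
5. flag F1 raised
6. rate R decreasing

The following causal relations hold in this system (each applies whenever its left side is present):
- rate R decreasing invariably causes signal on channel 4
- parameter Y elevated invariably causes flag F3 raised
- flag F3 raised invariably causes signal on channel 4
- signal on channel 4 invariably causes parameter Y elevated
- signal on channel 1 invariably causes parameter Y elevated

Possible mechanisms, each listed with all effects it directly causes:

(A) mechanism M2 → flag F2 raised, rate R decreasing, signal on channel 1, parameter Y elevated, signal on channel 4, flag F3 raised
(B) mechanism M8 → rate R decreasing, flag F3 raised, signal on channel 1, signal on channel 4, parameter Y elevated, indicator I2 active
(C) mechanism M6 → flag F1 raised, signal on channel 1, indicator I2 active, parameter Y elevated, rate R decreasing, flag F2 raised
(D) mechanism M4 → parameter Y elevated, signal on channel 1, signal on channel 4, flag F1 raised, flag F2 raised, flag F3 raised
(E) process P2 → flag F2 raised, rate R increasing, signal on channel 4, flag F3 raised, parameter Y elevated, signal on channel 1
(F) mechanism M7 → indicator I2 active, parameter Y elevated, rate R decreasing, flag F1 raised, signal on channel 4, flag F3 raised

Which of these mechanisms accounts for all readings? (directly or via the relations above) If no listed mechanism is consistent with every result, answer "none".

Testing each hypothesis:
(A) mechanism M2 — does not account for indicator I2 active, flag F1 raised
(B) mechanism M8 — signal on channel 4 +; indicator I2 active +; signal on channel 1 +; parameter Y elevated +; flag F1 raised -; rate R decreasing +
(C) mechanism M6 — accounts for every observation (signal on channel 4 via rate R decreasing → signal on channel 4)
(D) mechanism M4 — does not account for indicator I2 active, rate R decreasing
(E) process P2 — signal on channel 4 +; indicator I2 active -; signal on channel 1 +; parameter Y elevated +; flag F1 raised -; rate R decreasing -
(F) mechanism M7 — signal on channel 4 +; indicator I2 active +; signal on channel 1 -; parameter Y elevated +; flag F1 raised +; rate R decreasing +
(C) is the only candidate with no mismatches.

C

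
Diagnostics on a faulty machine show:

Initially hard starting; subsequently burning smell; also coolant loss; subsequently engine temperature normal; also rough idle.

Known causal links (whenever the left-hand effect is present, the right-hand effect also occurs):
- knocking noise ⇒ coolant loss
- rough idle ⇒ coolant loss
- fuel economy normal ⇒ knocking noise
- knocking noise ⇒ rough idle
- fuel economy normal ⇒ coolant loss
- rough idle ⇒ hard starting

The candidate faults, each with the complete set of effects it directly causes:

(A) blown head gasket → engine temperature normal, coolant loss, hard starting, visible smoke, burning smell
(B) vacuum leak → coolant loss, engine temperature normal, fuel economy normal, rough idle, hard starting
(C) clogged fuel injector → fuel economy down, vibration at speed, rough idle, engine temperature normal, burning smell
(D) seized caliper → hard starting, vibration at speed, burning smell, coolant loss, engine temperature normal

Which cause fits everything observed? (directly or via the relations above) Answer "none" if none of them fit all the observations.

C

Per-candidate check:
(A) blown head gasket — does not account for rough idle
(B) vacuum leak — hard starting +; burning smell -; coolant loss +; engine temperature normal +; rough idle +
(C) clogged fuel injector — hard starting + (via rough idle → hard starting); burning smell +; coolant loss + (via rough idle → coolant loss); engine temperature normal +; rough idle +
(D) seized caliper — hard starting +; burning smell +; coolant loss +; engine temperature normal +; rough idle -
(C) is the only candidate with no mismatches.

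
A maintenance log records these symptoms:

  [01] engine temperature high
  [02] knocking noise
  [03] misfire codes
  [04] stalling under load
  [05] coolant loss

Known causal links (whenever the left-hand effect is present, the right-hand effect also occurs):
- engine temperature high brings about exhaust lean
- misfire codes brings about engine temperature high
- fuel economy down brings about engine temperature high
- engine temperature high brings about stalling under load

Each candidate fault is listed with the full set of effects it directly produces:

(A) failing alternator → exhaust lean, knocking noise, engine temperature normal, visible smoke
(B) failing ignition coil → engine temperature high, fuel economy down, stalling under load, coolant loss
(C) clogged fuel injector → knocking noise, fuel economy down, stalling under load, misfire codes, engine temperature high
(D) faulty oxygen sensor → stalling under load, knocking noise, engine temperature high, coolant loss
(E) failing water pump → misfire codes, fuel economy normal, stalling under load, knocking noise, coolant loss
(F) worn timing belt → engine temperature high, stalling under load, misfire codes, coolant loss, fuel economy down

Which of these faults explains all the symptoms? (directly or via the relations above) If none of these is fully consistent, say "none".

E

Testing each hypothesis:
(A) failing alternator — fails on engine temperature high, misfire codes, stalling under load, coolant loss (predicts engine temperature normal, not engine temperature high)
(B) failing ignition coil — does not account for knocking noise, misfire codes
(C) clogged fuel injector — does not account for coolant loss
(D) faulty oxygen sensor — engine temperature high match; knocking noise match; misfire codes miss; stalling under load match; coolant loss match
(E) failing water pump — accounts for every observation (engine temperature high via misfire codes → engine temperature high)
(F) worn timing belt — does not account for knocking noise
(E) alone accounts for all the evidence.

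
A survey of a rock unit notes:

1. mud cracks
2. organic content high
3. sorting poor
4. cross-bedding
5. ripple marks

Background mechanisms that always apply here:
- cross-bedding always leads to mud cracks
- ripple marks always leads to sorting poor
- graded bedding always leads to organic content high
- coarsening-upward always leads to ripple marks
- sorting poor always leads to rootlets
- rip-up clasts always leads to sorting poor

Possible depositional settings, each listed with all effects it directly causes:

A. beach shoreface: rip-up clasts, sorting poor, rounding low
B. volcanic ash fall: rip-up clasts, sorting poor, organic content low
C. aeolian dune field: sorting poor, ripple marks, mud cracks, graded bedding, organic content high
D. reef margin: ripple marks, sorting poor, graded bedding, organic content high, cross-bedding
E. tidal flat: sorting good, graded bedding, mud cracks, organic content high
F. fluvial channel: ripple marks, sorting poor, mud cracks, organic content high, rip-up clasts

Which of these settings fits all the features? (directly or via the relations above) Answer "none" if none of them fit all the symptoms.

Per-candidate check:
(A) beach shoreface — mud cracks ✗; organic content high ✗; sorting poor ✓; cross-bedding ✗; ripple marks ✗
(B) volcanic ash fall — mud cracks ✗; organic content high ✗; sorting poor ✓; cross-bedding ✗; ripple marks ✗
(C) aeolian dune field — mud cracks ✓; organic content high ✓; sorting poor ✓; cross-bedding ✗; ripple marks ✓
(D) reef margin — mud cracks ✓ (via cross-bedding → mud cracks); organic content high ✓; sorting poor ✓; cross-bedding ✓; ripple marks ✓
(E) tidal flat — mud cracks ✓; organic content high ✓; sorting poor ✗; cross-bedding ✗; ripple marks ✗
(F) fluvial channel — does not account for cross-bedding
(D) is the only candidate with no mismatches.

D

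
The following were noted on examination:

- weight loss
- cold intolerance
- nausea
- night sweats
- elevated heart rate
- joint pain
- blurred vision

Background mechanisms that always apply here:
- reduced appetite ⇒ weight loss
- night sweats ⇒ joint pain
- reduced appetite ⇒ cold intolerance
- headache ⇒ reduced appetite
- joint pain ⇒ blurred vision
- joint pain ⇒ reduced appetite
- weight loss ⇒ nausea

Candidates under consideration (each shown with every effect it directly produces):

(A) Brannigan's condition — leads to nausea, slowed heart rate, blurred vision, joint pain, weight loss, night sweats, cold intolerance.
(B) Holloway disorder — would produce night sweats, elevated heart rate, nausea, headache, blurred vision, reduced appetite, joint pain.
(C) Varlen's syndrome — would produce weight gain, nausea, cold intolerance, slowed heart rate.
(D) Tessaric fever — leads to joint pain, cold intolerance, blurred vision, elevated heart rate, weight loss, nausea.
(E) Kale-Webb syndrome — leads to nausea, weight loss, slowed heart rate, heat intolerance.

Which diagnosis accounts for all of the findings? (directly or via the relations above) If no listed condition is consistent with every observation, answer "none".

B

Testing each hypothesis:
(A) Brannigan's condition — fails on elevated heart rate (predicts slowed heart rate, not elevated heart rate)
(B) Holloway disorder — accounts for every observation (weight loss by reduced appetite → weight loss)
(C) Varlen's syndrome — weight loss -; cold intolerance +; nausea +; night sweats -; elevated heart rate -; joint pain -; blurred vision -
(D) Tessaric fever — weight loss +; cold intolerance +; nausea +; night sweats -; elevated heart rate +; joint pain +; blurred vision +
(E) Kale-Webb syndrome — fails on cold intolerance, night sweats, elevated heart rate, joint pain, blurred vision (predicts heat intolerance, not cold intolerance; predicts slowed heart rate, not elevated heart rate)
Only (B) is consistent with every observation.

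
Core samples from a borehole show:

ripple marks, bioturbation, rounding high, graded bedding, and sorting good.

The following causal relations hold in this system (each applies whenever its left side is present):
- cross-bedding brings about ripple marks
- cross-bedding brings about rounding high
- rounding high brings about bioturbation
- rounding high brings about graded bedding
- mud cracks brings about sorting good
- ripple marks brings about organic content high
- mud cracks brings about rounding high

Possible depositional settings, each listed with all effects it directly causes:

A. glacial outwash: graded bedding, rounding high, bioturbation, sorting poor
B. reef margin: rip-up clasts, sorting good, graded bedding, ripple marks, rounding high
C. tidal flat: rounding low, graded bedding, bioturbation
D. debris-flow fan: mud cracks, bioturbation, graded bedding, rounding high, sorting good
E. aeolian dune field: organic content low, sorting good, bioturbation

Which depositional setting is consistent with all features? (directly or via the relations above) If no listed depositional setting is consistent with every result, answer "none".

Testing each hypothesis:
(A) glacial outwash — ripple marks -; bioturbation +; rounding high +; graded bedding +; sorting good -
(B) reef margin — ripple marks +; bioturbation + (by rounding high → bioturbation); rounding high +; graded bedding +; sorting good +
(C) tidal flat — ripple marks -; bioturbation +; rounding high -; graded bedding +; sorting good -
(D) debris-flow fan — does not account for ripple marks
(E) aeolian dune field — does not account for ripple marks, rounding high, graded bedding
(B) alone accounts for all the evidence.

B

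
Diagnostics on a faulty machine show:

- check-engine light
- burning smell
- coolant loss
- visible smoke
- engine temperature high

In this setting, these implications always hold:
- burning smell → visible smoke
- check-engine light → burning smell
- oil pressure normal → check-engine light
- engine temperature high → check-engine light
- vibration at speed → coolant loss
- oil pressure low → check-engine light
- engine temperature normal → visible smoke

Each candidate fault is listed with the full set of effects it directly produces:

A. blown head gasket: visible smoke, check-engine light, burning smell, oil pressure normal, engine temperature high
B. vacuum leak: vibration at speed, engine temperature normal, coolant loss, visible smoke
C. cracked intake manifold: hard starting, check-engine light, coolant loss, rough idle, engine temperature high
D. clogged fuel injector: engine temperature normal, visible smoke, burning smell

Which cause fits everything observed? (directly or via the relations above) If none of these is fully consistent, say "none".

C

Checking each candidate against the observations:
(A) blown head gasket — does not account for coolant loss
(B) vacuum leak — fails on check-engine light, burning smell, engine temperature high (predicts engine temperature normal, not engine temperature high)
(C) cracked intake manifold — check-engine light ✓; burning smell ✓ (through check-engine light → burning smell); coolant loss ✓; visible smoke ✓ (through check-engine light → burning smell → visible smoke); engine temperature high ✓
(D) clogged fuel injector — fails on check-engine light, coolant loss, engine temperature high (predicts engine temperature normal, not engine temperature high)
(C) alone accounts for all the evidence.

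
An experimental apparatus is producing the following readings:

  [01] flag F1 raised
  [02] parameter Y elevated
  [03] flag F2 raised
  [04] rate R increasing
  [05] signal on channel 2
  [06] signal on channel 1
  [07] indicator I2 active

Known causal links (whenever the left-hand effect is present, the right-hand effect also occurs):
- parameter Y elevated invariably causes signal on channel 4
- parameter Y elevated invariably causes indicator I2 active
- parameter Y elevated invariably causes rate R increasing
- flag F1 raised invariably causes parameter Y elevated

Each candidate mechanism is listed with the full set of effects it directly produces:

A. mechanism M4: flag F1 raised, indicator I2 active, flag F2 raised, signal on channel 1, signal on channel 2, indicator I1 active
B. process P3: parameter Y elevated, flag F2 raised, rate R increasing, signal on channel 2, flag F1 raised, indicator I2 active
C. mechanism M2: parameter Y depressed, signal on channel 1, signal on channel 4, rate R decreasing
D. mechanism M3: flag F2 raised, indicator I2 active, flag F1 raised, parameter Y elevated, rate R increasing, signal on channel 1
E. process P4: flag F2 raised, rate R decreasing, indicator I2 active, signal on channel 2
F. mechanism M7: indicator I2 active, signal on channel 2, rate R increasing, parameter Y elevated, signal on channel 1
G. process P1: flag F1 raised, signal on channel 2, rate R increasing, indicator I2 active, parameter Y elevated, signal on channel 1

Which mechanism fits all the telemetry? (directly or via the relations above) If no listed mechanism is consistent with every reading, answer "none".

A

Checking each candidate against the observations:
(A) mechanism M4 — accounts for every observation (parameter Y elevated by flag F1 raised → parameter Y elevated)
(B) process P3 — flag F1 raised ✓; parameter Y elevated ✓; flag F2 raised ✓; rate R increasing ✓; signal on channel 2 ✓; signal on channel 1 ✗; indicator I2 active ✓
(C) mechanism M2 — flag F1 raised ✗; parameter Y elevated ✗; flag F2 raised ✗; rate R increasing ✗; signal on channel 2 ✗; signal on channel 1 ✓; indicator I2 active ✗
(D) mechanism M3 — does not account for signal on channel 2
(E) process P4 — fails on flag F1 raised, parameter Y elevated, rate R increasing, signal on channel 1 (predicts rate R decreasing, not rate R increasing)
(F) mechanism M7 — flag F1 raised ✗; parameter Y elevated ✓; flag F2 raised ✗; rate R increasing ✓; signal on channel 2 ✓; signal on channel 1 ✓; indicator I2 active ✓
(G) process P1 — flag F1 raised ✓; parameter Y elevated ✓; flag F2 raised ✗; rate R increasing ✓; signal on channel 2 ✓; signal on channel 1 ✓; indicator I2 active ✓
(A) is the only candidate with no mismatches.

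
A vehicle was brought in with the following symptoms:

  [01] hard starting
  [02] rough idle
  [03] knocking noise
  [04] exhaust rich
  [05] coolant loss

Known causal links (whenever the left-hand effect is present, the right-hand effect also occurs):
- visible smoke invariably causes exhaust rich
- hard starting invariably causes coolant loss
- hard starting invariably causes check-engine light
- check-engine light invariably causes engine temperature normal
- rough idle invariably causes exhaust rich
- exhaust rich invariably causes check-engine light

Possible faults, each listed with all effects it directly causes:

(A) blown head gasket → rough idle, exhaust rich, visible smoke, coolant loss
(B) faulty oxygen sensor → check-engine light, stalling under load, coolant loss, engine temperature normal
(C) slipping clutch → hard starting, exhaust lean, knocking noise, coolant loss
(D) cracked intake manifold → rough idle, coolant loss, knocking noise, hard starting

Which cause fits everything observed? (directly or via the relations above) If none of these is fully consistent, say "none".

Checking each candidate against the observations:
(A) blown head gasket — hard starting -; rough idle +; knocking noise -; exhaust rich +; coolant loss +
(B) faulty oxygen sensor — hard starting -; rough idle -; knocking noise -; exhaust rich -; coolant loss +
(C) slipping clutch — fails on rough idle, exhaust rich (predicts exhaust lean, not exhaust rich)
(D) cracked intake manifold — hard starting +; rough idle +; knocking noise +; exhaust rich + (by rough idle → exhaust rich); coolant loss +
(D) is the only candidate with no mismatches.

D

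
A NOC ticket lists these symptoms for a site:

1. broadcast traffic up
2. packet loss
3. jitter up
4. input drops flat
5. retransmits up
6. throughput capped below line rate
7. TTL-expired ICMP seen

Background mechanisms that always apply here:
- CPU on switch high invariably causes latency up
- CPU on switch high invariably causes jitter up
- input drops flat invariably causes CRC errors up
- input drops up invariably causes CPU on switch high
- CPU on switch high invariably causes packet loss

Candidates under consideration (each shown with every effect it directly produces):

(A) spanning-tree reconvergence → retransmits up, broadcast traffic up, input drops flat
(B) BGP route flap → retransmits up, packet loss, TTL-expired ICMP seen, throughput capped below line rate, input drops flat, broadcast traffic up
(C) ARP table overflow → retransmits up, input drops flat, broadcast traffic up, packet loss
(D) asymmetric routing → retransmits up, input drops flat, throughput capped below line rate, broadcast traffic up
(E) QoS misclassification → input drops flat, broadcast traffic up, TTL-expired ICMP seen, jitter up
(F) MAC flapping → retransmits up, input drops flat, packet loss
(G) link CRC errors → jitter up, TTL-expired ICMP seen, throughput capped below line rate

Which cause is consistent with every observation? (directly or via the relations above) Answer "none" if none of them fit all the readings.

none

Per-candidate check:
(A) spanning-tree reconvergence — does not account for packet loss, jitter up, throughput capped below line rate, TTL-expired ICMP seen
(B) BGP route flap — does not account for jitter up
(C) ARP table overflow — broadcast traffic up yes; packet loss yes; jitter up NO; input drops flat yes; retransmits up yes; throughput capped below line rate NO; TTL-expired ICMP seen NO
(D) asymmetric routing — does not account for packet loss, jitter up, TTL-expired ICMP seen
(E) QoS misclassification — broadcast traffic up yes; packet loss NO; jitter up yes; input drops flat yes; retransmits up NO; throughput capped below line rate NO; TTL-expired ICMP seen yes
(F) MAC flapping — broadcast traffic up NO; packet loss yes; jitter up NO; input drops flat yes; retransmits up yes; throughput capped below line rate NO; TTL-expired ICMP seen NO
(G) link CRC errors — does not account for broadcast traffic up, packet loss, input drops flat, retransmits up
None of the listed candidates fits everything.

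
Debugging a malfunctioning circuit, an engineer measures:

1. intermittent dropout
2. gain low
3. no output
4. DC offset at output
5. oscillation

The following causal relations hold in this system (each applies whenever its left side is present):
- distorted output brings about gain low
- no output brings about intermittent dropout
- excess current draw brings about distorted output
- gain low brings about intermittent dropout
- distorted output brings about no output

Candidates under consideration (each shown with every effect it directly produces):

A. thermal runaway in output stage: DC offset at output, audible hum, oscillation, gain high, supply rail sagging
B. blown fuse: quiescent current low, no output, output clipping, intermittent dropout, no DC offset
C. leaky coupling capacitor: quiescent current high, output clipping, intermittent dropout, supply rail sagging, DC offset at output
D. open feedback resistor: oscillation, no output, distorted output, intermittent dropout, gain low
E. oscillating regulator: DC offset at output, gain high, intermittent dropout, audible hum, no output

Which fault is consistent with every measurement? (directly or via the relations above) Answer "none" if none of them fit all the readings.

Per-candidate check:
(A) thermal runaway in output stage — intermittent dropout miss; gain low miss; no output miss; DC offset at output match; oscillation match
(B) blown fuse — fails on gain low, DC offset at output, oscillation (predicts no DC offset, not DC offset at output)
(C) leaky coupling capacitor — intermittent dropout match; gain low miss; no output miss; DC offset at output match; oscillation miss
(D) open feedback resistor — does not account for DC offset at output
(E) oscillating regulator — fails on gain low, oscillation (predicts gain high, not gain low)
None of the listed candidates fits everything.

none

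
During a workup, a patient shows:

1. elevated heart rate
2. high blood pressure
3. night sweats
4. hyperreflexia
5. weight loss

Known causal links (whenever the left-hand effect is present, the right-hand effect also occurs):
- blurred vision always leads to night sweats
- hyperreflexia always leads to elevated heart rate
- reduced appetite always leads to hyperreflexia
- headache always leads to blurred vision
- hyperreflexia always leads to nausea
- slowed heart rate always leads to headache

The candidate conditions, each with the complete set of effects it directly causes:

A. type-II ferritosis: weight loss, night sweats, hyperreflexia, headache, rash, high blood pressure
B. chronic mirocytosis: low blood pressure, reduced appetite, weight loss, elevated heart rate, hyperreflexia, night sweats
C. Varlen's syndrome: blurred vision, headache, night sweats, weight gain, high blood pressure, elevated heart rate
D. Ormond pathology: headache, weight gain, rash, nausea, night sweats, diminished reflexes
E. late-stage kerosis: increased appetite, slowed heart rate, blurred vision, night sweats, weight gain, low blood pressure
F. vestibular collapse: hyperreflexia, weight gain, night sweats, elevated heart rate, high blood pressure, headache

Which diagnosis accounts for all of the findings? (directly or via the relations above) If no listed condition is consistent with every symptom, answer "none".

Per-candidate check:
(A) type-II ferritosis — accounts for every observation (elevated heart rate by hyperreflexia → elevated heart rate)
(B) chronic mirocytosis — fails on high blood pressure (predicts low blood pressure, not high blood pressure)
(C) Varlen's syndrome — elevated heart rate ✓; high blood pressure ✓; night sweats ✓; hyperreflexia ✗; weight loss ✗
(D) Ormond pathology — fails on elevated heart rate, high blood pressure, hyperreflexia, weight loss (predicts diminished reflexes, not hyperreflexia; predicts weight gain, not weight loss)
(E) late-stage kerosis — fails on elevated heart rate, high blood pressure, hyperreflexia, weight loss (predicts slowed heart rate, not elevated heart rate; predicts low blood pressure, not high blood pressure; predicts weight gain, not weight loss)
(F) vestibular collapse — elevated heart rate ✓; high blood pressure ✓; night sweats ✓; hyperreflexia ✓; weight loss ✗
(A) is the only candidate with no mismatches.

A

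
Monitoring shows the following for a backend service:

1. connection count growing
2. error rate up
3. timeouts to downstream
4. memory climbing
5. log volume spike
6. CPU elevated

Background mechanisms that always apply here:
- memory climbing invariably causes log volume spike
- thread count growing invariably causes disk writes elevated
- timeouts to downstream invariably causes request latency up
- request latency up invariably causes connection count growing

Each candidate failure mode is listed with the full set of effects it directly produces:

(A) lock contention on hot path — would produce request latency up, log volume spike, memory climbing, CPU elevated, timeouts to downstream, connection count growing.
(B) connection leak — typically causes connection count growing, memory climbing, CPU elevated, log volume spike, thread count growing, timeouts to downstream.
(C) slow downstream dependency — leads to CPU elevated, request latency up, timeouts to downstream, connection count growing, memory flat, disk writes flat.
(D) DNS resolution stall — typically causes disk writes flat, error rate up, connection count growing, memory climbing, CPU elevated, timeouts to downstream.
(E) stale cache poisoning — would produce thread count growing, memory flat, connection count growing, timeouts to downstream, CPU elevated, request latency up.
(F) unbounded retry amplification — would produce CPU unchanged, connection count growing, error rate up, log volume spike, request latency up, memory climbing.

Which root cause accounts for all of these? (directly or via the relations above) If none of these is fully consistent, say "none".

D

Checking each candidate against the observations:
(A) lock contention on hot path — does not account for error rate up
(B) connection leak — connection count growing yes; error rate up NO; timeouts to downstream yes; memory climbing yes; log volume spike yes; CPU elevated yes
(C) slow downstream dependency — connection count growing yes; error rate up NO; timeouts to downstream yes; memory climbing NO; log volume spike NO; CPU elevated yes
(D) DNS resolution stall — connection count growing yes; error rate up yes; timeouts to downstream yes; memory climbing yes; log volume spike yes (by memory climbing → log volume spike); CPU elevated yes
(E) stale cache poisoning — connection count growing yes; error rate up NO; timeouts to downstream yes; memory climbing NO; log volume spike NO; CPU elevated yes
(F) unbounded retry amplification — connection count growing yes; error rate up yes; timeouts to downstream NO; memory climbing yes; log volume spike yes; CPU elevated NO
Only (D) is consistent with every observation.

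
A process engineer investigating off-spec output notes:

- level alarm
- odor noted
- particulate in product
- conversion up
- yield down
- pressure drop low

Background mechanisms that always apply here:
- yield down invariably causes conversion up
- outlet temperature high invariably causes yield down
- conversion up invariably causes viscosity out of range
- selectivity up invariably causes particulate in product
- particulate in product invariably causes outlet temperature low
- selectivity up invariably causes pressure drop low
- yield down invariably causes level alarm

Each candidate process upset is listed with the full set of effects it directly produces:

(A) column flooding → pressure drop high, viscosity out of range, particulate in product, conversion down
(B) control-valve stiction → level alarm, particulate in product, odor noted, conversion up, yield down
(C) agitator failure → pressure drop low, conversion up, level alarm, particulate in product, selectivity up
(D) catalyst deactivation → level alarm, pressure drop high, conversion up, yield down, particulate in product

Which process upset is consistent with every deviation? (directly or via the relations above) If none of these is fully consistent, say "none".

For each candidate, compare predicted effects to what was observed:
(A) column flooding — fails on level alarm, odor noted, conversion up, yield down, pressure drop low (predicts conversion down, not conversion up; predicts pressure drop high, not pressure drop low)
(B) control-valve stiction — level alarm +; odor noted +; particulate in product +; conversion up +; yield down +; pressure drop low -
(C) agitator failure — does not account for odor noted, yield down
(D) catalyst deactivation — fails on odor noted, pressure drop low (predicts pressure drop high, not pressure drop low)
No candidate is consistent with all observations.

none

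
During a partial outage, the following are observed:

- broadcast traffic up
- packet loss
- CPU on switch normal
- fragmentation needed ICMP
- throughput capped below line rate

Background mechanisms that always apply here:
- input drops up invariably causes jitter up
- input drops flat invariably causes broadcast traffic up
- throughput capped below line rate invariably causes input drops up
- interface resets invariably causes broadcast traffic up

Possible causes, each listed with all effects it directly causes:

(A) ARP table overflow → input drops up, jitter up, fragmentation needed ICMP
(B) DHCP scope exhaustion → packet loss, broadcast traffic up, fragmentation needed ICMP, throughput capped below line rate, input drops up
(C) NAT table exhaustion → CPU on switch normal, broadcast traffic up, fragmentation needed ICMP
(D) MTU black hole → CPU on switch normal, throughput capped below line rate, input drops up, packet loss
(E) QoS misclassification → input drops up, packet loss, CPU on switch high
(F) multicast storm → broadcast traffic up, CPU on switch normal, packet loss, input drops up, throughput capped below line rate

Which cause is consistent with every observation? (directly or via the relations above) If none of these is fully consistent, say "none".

Testing each hypothesis:
(A) ARP table overflow — does not account for broadcast traffic up, packet loss, CPU on switch normal, throughput capped below line rate
(B) DHCP scope exhaustion — does not account for CPU on switch normal
(C) NAT table exhaustion — does not account for packet loss, throughput capped below line rate
(D) MTU black hole — broadcast traffic up ✗; packet loss ✓; CPU on switch normal ✓; fragmentation needed ICMP ✗; throughput capped below line rate ✓
(E) QoS misclassification — broadcast traffic up ✗; packet loss ✓; CPU on switch normal ✗; fragmentation needed ICMP ✗; throughput capped below line rate ✗
(F) multicast storm — broadcast traffic up ✓; packet loss ✓; CPU on switch normal ✓; fragmentation needed ICMP ✗; throughput capped below line rate ✓
No candidate is consistent with all observations.

none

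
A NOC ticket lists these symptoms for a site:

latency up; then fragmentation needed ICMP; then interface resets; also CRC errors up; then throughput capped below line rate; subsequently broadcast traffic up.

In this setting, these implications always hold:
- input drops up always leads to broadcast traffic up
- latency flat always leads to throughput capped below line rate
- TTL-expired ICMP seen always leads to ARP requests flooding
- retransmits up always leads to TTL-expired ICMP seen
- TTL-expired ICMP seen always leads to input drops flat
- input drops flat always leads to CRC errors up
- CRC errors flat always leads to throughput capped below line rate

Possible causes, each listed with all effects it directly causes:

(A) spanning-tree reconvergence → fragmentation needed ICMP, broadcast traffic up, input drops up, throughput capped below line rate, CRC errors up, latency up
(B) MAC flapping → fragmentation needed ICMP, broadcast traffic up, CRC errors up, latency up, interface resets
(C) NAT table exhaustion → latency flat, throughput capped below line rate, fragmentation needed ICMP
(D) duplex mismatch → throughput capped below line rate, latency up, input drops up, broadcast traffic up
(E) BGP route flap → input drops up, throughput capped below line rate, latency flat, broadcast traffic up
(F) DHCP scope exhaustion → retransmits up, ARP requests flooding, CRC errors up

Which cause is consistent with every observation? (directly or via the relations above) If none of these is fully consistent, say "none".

none

Per-candidate check:
(A) spanning-tree reconvergence — does not account for interface resets
(B) MAC flapping — latency up ✓; fragmentation needed ICMP ✓; interface resets ✓; CRC errors up ✓; throughput capped below line rate ✗; broadcast traffic up ✓
(C) NAT table exhaustion — latency up ✗; fragmentation needed ICMP ✓; interface resets ✗; CRC errors up ✗; throughput capped below line rate ✓; broadcast traffic up ✗
(D) duplex mismatch — latency up ✓; fragmentation needed ICMP ✗; interface resets ✗; CRC errors up ✗; throughput capped below line rate ✓; broadcast traffic up ✓
(E) BGP route flap — latency up ✗; fragmentation needed ICMP ✗; interface resets ✗; CRC errors up ✗; throughput capped below line rate ✓; broadcast traffic up ✓
(F) DHCP scope exhaustion — does not account for latency up, fragmentation needed ICMP, interface resets, throughput capped below line rate, broadcast traffic up
No candidate is consistent with all observations.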